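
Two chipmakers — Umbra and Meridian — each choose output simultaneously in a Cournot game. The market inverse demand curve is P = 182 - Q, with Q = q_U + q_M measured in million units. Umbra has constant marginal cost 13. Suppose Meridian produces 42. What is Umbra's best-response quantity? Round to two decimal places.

63.50

With the rival's output fixed at 42, Umbra's profit is π_U = (182 - 42 - q_U)q_U - (13q_U) = (140 - q_U)q_U - (13q_U).
∂π_U/∂q_U = 127 - 2q_U = 0, so q_U = 127/2.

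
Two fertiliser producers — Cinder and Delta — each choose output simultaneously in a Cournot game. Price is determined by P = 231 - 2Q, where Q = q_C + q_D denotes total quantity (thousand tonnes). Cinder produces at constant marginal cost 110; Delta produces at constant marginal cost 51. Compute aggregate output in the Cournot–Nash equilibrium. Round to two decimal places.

Cinder's profit: π_C = (231 - 2Q)q_C - (110q_C). Setting ∂π_C/∂q_C = 0: 121 - 4q_C - 2(q_D) = 0.
Delta's profit: π_D = (231 - 2Q)q_D - (51q_D). Setting ∂π_D/∂q_D = 0: 180 - 4q_D - 2(q_C) = 0.
So q_C = (121 - 2q_D)/4 and q_D = (180 - 2q_C)/4.
Substituting one into the other gives q_C = 31/3 and q_D = 239/6.
Total output Q = 31/3 + 239/6 = 301/6.

50.17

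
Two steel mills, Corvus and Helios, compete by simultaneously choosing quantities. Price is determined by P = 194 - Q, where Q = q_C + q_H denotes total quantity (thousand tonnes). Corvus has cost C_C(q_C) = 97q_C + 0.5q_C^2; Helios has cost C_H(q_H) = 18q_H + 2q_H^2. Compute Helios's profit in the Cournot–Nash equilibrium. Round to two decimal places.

1928.31

Corvus's profit: π_C = (194 - Q)q_C - (97q_C + (1/2)q_C²). Setting ∂π_C/∂q_C = 0: 97 - 3q_C - (q_H) = 0.
Helios's first-order condition: 176 - 6q_H - (q_C) = 0.
Best responses: q_C = (97 - q_H)/3, q_H = (176 - q_C)/6.
Solving the pair: q_C = 406/17, q_H = 431/17.
Price P = 194 - 837/17 = 144.7647.
Helios's profit: 144.7647·(431/17) - 18·(431/17) - 2(431/17)² = 1928.3149.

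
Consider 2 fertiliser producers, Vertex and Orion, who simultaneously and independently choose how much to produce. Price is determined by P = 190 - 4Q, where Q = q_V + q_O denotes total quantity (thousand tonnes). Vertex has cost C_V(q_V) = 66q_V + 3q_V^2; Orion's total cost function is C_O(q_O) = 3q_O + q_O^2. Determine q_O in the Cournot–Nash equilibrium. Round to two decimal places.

Vertex's profit: π_V = (190 - 4Q)q_V - (66q_V + 3q_V²). Setting ∂π_V/∂q_V = 0: 124 - 14q_V - 4(q_O) = 0.
Orion's first-order condition: 187 - 10q_O - 4(q_V) = 0.
So q_V = (124 - 4q_O)/14 and q_O = (187 - 4q_V)/10.
Solving the pair: q_V = 123/31, q_O = 1061/62.

17.11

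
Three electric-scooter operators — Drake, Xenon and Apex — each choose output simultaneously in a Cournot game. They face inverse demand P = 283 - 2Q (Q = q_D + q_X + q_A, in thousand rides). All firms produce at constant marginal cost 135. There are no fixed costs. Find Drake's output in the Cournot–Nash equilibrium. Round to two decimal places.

Each firm earns π_i = (283 - 2Q)q_i - 135q_i.
Setting ∂π_i/∂q_i = 0 with rivals' quantities fixed: 148 - 4q_i - 2·Σ_{j≠i} q_j = 0.
With identical firms every q_j equals q_i, so Σ_{j≠i} q_j = 2q_i and 148 = 8q_i, giving q_i = 37/2.

18.50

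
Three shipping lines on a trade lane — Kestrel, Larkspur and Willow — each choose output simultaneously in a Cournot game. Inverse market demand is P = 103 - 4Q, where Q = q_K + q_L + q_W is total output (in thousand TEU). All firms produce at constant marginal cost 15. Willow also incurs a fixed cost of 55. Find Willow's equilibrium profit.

66

A representative firm's profit is π_i = q_i(103 - 4Q) - 15q_i.
First-order condition (treating rivals' output as given): 88 - 8q_i - 4·Σ_{j≠i} q_j = 0.
By symmetry each firm produces the same amount; substituting Σ_{j≠i} q_j = 2q_i yields q_i = 88/16 = 11/2.
Price P = 103 - 4·(33/2) = 37.
Willow's profit: (37 - 15)·(11/2) - 55 = 66.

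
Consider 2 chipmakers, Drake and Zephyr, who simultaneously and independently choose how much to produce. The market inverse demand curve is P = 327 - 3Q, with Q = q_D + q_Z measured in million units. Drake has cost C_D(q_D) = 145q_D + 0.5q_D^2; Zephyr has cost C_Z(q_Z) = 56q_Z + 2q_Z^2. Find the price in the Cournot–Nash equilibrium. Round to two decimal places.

Drake's profit: π_D = (327 - 3Q)q_D - (145q_D + (1/2)q_D²). Setting ∂π_D/∂q_D = 0: 182 - 7q_D - 3(q_Z) = 0.
Zephyr's profit: π_Z = (327 - 3Q)q_Z - (56q_Z + 2q_Z²). Setting ∂π_Z/∂q_Z = 0: 271 - 10q_Z - 3(q_D) = 0.
So q_D = (182 - 3q_Z)/7 and q_Z = (271 - 3q_D)/10.
Substituting one into the other gives q_D = 1007/61 and q_Z = 1351/61.
Total output Q = 38.6557, so price P = 327 - 3·38.6557 = 211.0328.

211.03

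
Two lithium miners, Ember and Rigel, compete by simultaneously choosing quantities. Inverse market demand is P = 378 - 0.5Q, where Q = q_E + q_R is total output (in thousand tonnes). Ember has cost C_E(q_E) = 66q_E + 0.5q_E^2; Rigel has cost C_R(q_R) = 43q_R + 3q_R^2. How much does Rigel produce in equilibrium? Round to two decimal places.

Ember's profit: π_E = (378 - 0.5Q)q_E - (66q_E + (1/2)q_E²). Setting ∂π_E/∂q_E = 0: 312 - 2q_E - (1/2)(q_R) = 0.
Rigel's first-order condition: 335 - 7q_R - (1/2)(q_E) = 0.
Rearranging gives the reaction functions q_E = (312 - (1/2)q_R)/2 and q_R = (335 - (1/2)q_E)/7.
Solving the pair: q_E = 146.6545, q_R = 37.3818.

37.38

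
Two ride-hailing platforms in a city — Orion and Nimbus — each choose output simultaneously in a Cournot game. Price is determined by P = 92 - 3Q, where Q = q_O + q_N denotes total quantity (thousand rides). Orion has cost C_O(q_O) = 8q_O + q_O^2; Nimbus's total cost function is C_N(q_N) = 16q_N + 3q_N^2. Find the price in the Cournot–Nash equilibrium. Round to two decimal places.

52.83

Orion's profit: π_O = (92 - 3Q)q_O - (8q_O + q_O²). Setting ∂π_O/∂q_O = 0: 84 - 8q_O - 3(q_N) = 0.
Nimbus's first-order condition: 76 - 12q_N - 3(q_O) = 0.
Best responses: q_O = (84 - 3q_N)/8, q_N = (76 - 3q_O)/12.
Solving the pair: q_O = 260/29, q_N = 356/87.
Total output Q = 1136/87, so price P = 92 - 3·(1136/87) = 1532/29.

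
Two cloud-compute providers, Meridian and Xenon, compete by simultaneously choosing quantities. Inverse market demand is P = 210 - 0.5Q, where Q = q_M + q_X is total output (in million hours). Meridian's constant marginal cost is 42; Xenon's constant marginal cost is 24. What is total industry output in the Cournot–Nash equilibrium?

Meridian's profit: π_M = (210 - 0.5Q)q_M - (42q_M). Setting ∂π_M/∂q_M = 0: 168 - q_M - (1/2)(q_X) = 0.
Xenon's first-order condition: 186 - q_X - (1/2)(q_M) = 0.
So q_M = (168 - (1/2)q_X) and q_X = (186 - (1/2)q_M).
Solving the pair: q_M = 100, q_X = 136.
Total output Q = 100 + 136 = 236.

236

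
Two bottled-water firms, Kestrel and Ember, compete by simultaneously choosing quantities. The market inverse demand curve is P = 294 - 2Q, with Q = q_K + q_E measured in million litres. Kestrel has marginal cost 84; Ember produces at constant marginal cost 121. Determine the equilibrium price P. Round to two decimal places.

166.33

Kestrel's profit: π_K = (294 - 2Q)q_K - (84q_K). Setting ∂π_K/∂q_K = 0: 210 - 4q_K - 2(q_E) = 0.
Ember's first-order condition: 173 - 4q_E - 2(q_K) = 0.
So q_K = (210 - 2q_E)/4 and q_E = (173 - 2q_K)/4.
Solving the pair: q_K = 247/6, q_E = 68/3.
Total output Q = 383/6, so price P = 294 - 2·(383/6) = 499/3.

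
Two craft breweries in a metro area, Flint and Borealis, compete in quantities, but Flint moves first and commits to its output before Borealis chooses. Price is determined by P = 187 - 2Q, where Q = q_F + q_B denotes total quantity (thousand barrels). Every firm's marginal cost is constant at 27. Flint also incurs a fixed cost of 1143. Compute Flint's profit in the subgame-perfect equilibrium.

Solve by backward induction. Given q_F, the follower Borealis maximises π_B = (187 - 2q_F - 2q_B)q_B - 27q_B.
Setting the follower's marginal profit to zero, 160 - 2q_F - 4q_B = 0, i.e. q_B = (160 - 2q_F)/4.
Flint substitutes q_B(q_F) into its own profit: π_F = q_F(187 - 2q_F - (160 - 2q_F)/2) - 27q_F = (107 - q_F)q_F - 27q_F.
The leader's first-order condition 80 - 2q_F = 0 yields q_F = 40.
Then q_B = (160 - 2·40)/4 = 20.
Price P = 187 - 2·60 = 67.
Flint's profit: (67 - 27)·40 - 1143 = 457.

457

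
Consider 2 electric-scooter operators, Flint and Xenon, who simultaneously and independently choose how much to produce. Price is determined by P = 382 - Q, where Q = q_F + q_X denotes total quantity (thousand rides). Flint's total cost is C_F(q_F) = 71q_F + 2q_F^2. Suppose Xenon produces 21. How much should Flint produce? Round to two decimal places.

With the rival's output fixed at 21, Flint's profit is π_F = (382 - 21 - q_F)q_F - (71q_F + 2q_F²) = (361 - q_F)q_F - (71q_F + 2q_F²).
∂π_F/∂q_F = 290 - 6q_F = 0, so q_F = 145/3.

48.33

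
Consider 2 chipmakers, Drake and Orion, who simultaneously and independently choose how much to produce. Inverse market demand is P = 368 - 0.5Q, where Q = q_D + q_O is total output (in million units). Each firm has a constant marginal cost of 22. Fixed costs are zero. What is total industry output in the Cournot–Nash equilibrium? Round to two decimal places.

461.33

Each firm earns π_i = (368 - 0.5Q)q_i - 22q_i.
First-order condition (treating rivals' output as given): 346 - q_i - (1/2)q_j = 0.
By symmetry each firm produces the same amount; substituting q_j = q_i yields q_i = 346/(3/2) = 692/3.
Total output Q = 692/3 + 692/3 = 1384/3.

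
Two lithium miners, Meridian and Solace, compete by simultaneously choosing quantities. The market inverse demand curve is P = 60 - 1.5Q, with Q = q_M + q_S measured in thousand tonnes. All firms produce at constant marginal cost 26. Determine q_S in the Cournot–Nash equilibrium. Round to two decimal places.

Each firm earns π_i = (60 - 1.5Q)q_i - 26q_i.
First-order condition (treating rivals' output as given): 34 - 3q_i - (3/2)q_j = 0.
With identical firms every q_j equals q_i, so q_j = q_i and 34 = (9/2)q_i, giving q_i = 68/9.

7.56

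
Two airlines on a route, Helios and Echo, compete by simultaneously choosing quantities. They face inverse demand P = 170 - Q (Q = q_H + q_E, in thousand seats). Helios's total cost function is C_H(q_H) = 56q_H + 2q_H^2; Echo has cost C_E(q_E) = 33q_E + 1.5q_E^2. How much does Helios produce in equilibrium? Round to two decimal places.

Helios's profit: π_H = (170 - Q)q_H - (56q_H + 2q_H²). Setting ∂π_H/∂q_H = 0: 114 - 6q_H - (q_E) = 0.
Echo's first-order condition: 137 - 5q_E - (q_H) = 0.
Rearranging gives the reaction functions q_H = (114 - q_E)/6 and q_E = (137 - q_H)/5.
Substituting one into the other gives q_H = 433/29 and q_E = 708/29.

14.93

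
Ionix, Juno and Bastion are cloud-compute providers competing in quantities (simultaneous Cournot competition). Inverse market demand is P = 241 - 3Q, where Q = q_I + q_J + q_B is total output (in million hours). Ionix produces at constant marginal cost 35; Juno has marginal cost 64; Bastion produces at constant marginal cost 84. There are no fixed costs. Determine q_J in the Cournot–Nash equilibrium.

Ionix's profit: π_I = (241 - 3Q)q_I - (35q_I). Setting ∂π_I/∂q_I = 0: 206 - 6q_I - 3(q_J + q_B) = 0.
Juno's first-order condition: 177 - 6q_J - 3(q_I + q_B) = 0.
Bastion's first-order condition: 157 - 6q_B - 3(q_I + q_J) = 0.
Adding the 3 first-order conditions: 540 − 12Q = 0, so Q = 45.
Back-substituting: q_I = (206 − 135)/3 = 71/3, q_J = (177 − 135)/3 = 14, q_B = (157 − 135)/3 = 22/3.

14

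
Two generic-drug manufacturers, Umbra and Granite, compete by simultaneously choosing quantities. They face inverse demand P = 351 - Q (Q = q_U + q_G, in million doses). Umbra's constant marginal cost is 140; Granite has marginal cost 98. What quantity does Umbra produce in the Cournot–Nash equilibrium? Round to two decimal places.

56.33

Umbra's profit: π_U = (351 - Q)q_U - (140q_U). Setting ∂π_U/∂q_U = 0: 211 - 2q_U - (q_G) = 0.
Granite's profit: π_G = (351 - Q)q_G - (98q_G). Setting ∂π_G/∂q_G = 0: 253 - 2q_G - (q_U) = 0.
Best responses: q_U = (211 - q_G)/2, q_G = (253 - q_U)/2.
Solving the pair: q_U = 169/3, q_G = 295/3.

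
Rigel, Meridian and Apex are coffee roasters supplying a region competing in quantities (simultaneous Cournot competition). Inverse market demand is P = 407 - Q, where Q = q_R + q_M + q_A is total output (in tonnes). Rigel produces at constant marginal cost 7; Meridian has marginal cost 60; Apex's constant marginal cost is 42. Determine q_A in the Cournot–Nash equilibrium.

Rigel's profit: π_R = (407 - Q)q_R - (7q_R). Setting ∂π_R/∂q_R = 0: 400 - 2q_R - (q_M + q_A) = 0.
Meridian's profit: π_M = (407 - Q)q_M - (60q_M). Setting ∂π_M/∂q_M = 0: 347 - 2q_M - (q_R + q_A) = 0.
Apex's first-order condition: 365 - 2q_A - (q_R + q_M) = 0.
Adding the 3 conditions: 1112 − 2Q − 2Q = 0, i.e. Q = 278.
Back-substituting: q_R = (400 − 278) = 122, q_M = (347 − 278) = 69, q_A = (365 − 278) = 87.

87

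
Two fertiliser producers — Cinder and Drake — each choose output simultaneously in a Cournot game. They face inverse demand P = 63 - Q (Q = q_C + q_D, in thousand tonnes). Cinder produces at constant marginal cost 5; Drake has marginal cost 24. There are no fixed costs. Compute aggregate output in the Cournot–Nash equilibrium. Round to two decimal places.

Cinder's profit: π_C = (63 - Q)q_C - (5q_C). Setting ∂π_C/∂q_C = 0: 58 - 2q_C - (q_D) = 0.
Drake's first-order condition: 39 - 2q_D - (q_C) = 0.
Best responses: q_C = (58 - q_D)/2, q_D = (39 - q_C)/2.
Substituting one into the other gives q_C = 77/3 and q_D = 20/3.
Total output Q = 77/3 + 20/3 = 97/3.

32.33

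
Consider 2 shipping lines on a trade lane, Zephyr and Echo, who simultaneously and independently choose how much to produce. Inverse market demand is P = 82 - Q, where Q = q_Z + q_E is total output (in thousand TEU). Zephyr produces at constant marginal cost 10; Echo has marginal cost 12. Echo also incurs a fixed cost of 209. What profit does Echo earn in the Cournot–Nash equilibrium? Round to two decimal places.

Zephyr's profit: π_Z = (82 - Q)q_Z - (10q_Z). Setting ∂π_Z/∂q_Z = 0: 72 - 2q_Z - (q_E) = 0.
Echo's first-order condition: 70 - 2q_E - (q_Z) = 0.
So q_Z = (72 - q_E)/2 and q_E = (70 - q_Z)/2.
Substituting one into the other gives q_Z = 74/3 and q_E = 68/3.
Price P = 82 - 142/3 = 104/3.
Echo's profit: (104/3 - 12)·(68/3) - 209 = 304.7778.

304.78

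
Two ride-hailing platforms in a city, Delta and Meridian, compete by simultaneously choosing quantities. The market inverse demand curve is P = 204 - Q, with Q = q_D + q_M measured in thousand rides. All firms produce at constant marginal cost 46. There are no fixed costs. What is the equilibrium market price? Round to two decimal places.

A representative firm's profit is π_i = q_i(204 - Q) - 46q_i.
First-order condition (treating rivals' output as given): 158 - 2q_i - q_j = 0.
With identical firms every q_j equals q_i, so q_j = q_i and 158 = 3q_i, giving q_i = 158/3.
Total output Q = 316/3, so price P = 204 - 316/3 = 296/3.

98.67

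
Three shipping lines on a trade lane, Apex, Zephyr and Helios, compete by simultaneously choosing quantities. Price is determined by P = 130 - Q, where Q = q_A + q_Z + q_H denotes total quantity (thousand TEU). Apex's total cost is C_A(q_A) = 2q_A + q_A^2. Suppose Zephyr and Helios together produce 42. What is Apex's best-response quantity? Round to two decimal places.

21.50

With rivals' combined output fixed at 42, Apex's profit is π_A = (130 - 42 - q_A)q_A - (2q_A + q_A²) = (88 - q_A)q_A - (2q_A + q_A²).
∂π_A/∂q_A = 86 - 4q_A = 0, so q_A = 43/2.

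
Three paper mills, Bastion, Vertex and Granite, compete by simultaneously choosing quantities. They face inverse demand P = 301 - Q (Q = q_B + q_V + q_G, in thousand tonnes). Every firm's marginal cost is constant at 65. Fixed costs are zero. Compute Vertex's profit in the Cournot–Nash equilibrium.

3481

Each firm earns π_i = (301 - Q)q_i - 65q_i.
First-order condition (treating rivals' output as given): 236 - 2q_i - Σ_{j≠i} q_j = 0.
With identical firms every q_j equals q_i, so Σ_{j≠i} q_j = 2q_i and 236 = 4q_i, giving q_i = 59.
Price P = 301 - 177 = 124.
Vertex's profit: (124 - 65)·59 = 3481.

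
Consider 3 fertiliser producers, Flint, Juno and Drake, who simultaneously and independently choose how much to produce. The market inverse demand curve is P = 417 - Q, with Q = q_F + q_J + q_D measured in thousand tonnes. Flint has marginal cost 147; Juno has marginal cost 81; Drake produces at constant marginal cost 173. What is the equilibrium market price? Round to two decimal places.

Flint's profit: π_F = (417 - Q)q_F - (147q_F). Setting ∂π_F/∂q_F = 0: 270 - 2q_F - (q_J + q_D) = 0.
Juno's first-order condition: 336 - 2q_J - (q_F + q_D) = 0.
Drake's first-order condition: 244 - 2q_D - (q_F + q_J) = 0.
Adding the 3 first-order conditions: 850 − 4Q = 0, so Q = 425/2.
Back-substituting: q_F = (270 − 425/2) = 115/2, q_J = (336 − 425/2) = 247/2, q_D = (244 − 425/2) = 63/2.
Total output Q = 425/2, so price P = 417 - 425/2 = 409/2.

204.50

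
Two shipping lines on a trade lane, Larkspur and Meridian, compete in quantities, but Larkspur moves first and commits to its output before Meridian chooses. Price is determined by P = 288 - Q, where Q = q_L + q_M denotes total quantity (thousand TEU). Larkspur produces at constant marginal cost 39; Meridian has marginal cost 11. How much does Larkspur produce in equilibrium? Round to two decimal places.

Solve by backward induction. Given q_L, the follower Meridian maximises π_M = (288 - q_L - q_M)q_M - 11q_M.
Setting the follower's marginal profit to zero, 277 - q_L - 2q_M = 0, i.e. q_M = (277 - q_L)/2.
Larkspur substitutes q_M(q_L) into its own profit: π_L = q_L(288 - q_L - (277 - q_L)/2) - 39q_L = (299/2 - (1/2)q_L)q_L - 39q_L.
The leader's first-order condition 221/2 - q_L = 0 yields q_L = 221/2.
Then q_M = (277 - 221/2)/2 = 333/4.

110.50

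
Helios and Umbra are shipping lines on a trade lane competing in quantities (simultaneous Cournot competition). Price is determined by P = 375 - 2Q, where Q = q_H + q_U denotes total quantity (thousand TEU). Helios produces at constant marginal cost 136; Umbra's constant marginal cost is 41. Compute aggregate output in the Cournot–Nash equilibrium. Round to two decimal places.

Helios's profit: π_H = (375 - 2Q)q_H - (136q_H). Setting ∂π_H/∂q_H = 0: 239 - 4q_H - 2(q_U) = 0.
Umbra's first-order condition: 334 - 4q_U - 2(q_H) = 0.
Rearranging gives the reaction functions q_H = (239 - 2q_U)/4 and q_U = (334 - 2q_H)/4.
Substituting one into the other gives q_H = 24 and q_U = 143/2.
Total output Q = 24 + 143/2 = 191/2.

95.50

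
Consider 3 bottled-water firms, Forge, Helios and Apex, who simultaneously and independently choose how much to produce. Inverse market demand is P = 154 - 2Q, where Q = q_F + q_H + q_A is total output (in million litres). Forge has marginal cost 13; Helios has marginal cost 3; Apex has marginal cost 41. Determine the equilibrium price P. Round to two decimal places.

52.75

Forge's profit: π_F = (154 - 2Q)q_F - (13q_F). Setting ∂π_F/∂q_F = 0: 141 - 4q_F - 2(q_H + q_A) = 0.
Helios's profit: π_H = (154 - 2Q)q_H - (3q_H). Setting ∂π_H/∂q_H = 0: 151 - 4q_H - 2(q_F + q_A) = 0.
Apex's profit: π_A = (154 - 2Q)q_A - (41q_A). Setting ∂π_A/∂q_A = 0: 113 - 4q_A - 2(q_F + q_H) = 0.
Summing all 3 equations gives 405 − 8Q = 0, hence Q = 405/8.
Back-substituting: q_F = (141 − 405/4)/2 = 159/8, q_H = (151 − 405/4)/2 = 199/8, q_A = (113 − 405/4)/2 = 47/8.
Total output Q = 405/8, so price P = 154 - 2·(405/8) = 211/4.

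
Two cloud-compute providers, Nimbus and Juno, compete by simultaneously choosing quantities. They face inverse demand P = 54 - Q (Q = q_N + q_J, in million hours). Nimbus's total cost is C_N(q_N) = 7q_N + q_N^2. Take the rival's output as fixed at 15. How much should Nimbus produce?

8

With the rival's output fixed at 15, Nimbus's profit is π_N = (54 - 15 - q_N)q_N - (7q_N + q_N²) = (39 - q_N)q_N - (7q_N + q_N²).
∂π_N/∂q_N = 32 - 4q_N = 0, so q_N = 8.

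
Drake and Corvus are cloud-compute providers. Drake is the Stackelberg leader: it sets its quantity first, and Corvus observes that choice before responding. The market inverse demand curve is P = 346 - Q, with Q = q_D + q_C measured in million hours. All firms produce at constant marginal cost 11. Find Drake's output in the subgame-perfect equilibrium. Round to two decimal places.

167.50

The follower Corvus best-responds to any q_D: π_C = (346 - Q)q_C - 11q_C.
∂π_C/∂q_C = 335 - q_D - 2q_C = 0 gives the reaction function q_C = (335 - q_D)/2.
The leader anticipates this reaction. Substituting into P = 346 - Q gives P = 357/2 - (1/2)q_D, so π_D = (357/2 - (1/2)q_D)q_D - 11q_D.
Leader FOC: 335/2 - q_D = 0, so q_D = 335/2.
Then q_C = (335 - 335/2)/2 = 335/4.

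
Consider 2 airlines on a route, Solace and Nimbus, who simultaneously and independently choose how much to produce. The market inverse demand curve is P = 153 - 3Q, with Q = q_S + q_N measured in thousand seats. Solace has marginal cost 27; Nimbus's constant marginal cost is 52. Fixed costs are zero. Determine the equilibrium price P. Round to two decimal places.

77.33

Solace's profit: π_S = (153 - 3Q)q_S - (27q_S). Setting ∂π_S/∂q_S = 0: 126 - 6q_S - 3(q_N) = 0.
Nimbus's first-order condition: 101 - 6q_N - 3(q_S) = 0.
So q_S = (126 - 3q_N)/6 and q_N = (101 - 3q_S)/6.
Substituting one into the other gives q_S = 151/9 and q_N = 76/9.
Total output Q = 227/9, so price P = 153 - 3·(227/9) = 232/3.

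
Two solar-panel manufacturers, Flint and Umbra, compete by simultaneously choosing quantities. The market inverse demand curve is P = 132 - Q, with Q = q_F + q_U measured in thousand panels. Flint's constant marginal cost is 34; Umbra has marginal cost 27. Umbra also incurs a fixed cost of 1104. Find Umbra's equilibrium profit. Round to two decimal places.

289.78

Flint's profit: π_F = (132 - Q)q_F - (34q_F). Setting ∂π_F/∂q_F = 0: 98 - 2q_F - (q_U) = 0.
Umbra's profit: π_U = (132 - Q)q_U - (27q_U). Setting ∂π_U/∂q_U = 0: 105 - 2q_U - (q_F) = 0.
So q_F = (98 - q_U)/2 and q_U = (105 - q_F)/2.
Solving the pair: q_F = 91/3, q_U = 112/3.
Price P = 132 - 203/3 = 193/3.
Umbra's profit: (193/3 - 27)·(112/3) - 1104 = 289.7778.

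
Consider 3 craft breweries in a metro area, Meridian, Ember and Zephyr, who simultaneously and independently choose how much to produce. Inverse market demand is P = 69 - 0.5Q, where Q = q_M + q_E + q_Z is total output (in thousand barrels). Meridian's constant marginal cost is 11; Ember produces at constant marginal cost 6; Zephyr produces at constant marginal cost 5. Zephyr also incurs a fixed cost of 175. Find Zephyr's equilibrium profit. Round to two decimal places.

455.13

Meridian's profit: π_M = (69 - 0.5Q)q_M - (11q_M). Setting ∂π_M/∂q_M = 0: 58 - q_M - (1/2)(q_E + q_Z) = 0.
Ember's profit: π_E = (69 - 0.5Q)q_E - (6q_E). Setting ∂π_E/∂q_E = 0: 63 - q_E - (1/2)(q_M + q_Z) = 0.
Zephyr's profit: π_Z = (69 - 0.5Q)q_Z - (5q_Z). Setting ∂π_Z/∂q_Z = 0: 64 - q_Z - (1/2)(q_M + q_E) = 0.
Adding the 3 first-order conditions: 185 − 2Q = 0, so Q = 185/2.
Back-substituting: q_M = (58 − 185/4)/(1/2) = 47/2, q_E = (63 − 185/4)/(1/2) = 67/2, q_Z = (64 − 185/4)/(1/2) = 71/2.
Price P = 69 - (1/2)·(185/2) = 91/4.
Zephyr's profit: (91/4 - 5)·(71/2) - 175 = 455.1250.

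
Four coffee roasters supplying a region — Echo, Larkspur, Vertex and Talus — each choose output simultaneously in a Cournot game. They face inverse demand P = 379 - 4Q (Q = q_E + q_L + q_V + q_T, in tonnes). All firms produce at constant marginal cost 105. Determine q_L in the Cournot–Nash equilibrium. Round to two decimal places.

A representative firm's profit is π_i = q_i(379 - 4Q) - 105q_i.
First-order condition (treating rivals' output as given): 274 - 8q_i - 4·Σ_{j≠i} q_j = 0.
By symmetry each firm produces the same amount; substituting Σ_{j≠i} q_j = 3q_i yields q_i = 274/20 = 137/10.

13.70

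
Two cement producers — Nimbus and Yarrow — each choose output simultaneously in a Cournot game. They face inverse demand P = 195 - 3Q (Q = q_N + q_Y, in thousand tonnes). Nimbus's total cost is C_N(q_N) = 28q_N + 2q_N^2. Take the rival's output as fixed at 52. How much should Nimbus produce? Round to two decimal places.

1.10

With the rival's output fixed at 52, Nimbus's profit is π_N = (195 - 3·52 - 3q_N)q_N - (28q_N + 2q_N²) = (39 - 3q_N)q_N - (28q_N + 2q_N²).
∂π_N/∂q_N = 11 - 10q_N = 0, so q_N = 11/10.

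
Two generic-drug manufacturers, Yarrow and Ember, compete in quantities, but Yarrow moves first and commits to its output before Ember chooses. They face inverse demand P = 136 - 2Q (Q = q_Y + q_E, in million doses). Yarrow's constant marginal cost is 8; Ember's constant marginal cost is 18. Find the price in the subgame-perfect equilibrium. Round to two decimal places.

Solve by backward induction. Given q_Y, the follower Ember maximises π_E = (136 - 2q_Y - 2q_E)q_E - 18q_E.
Follower FOC: 118 - 2q_Y - 4q_E = 0, so q_E(q_Y) = (118 - 2q_Y)/4.
Yarrow substitutes q_E(q_Y) into its own profit: π_Y = q_Y(136 - 2q_Y - (118 - 2q_Y)/2) - 8q_Y = (77 - q_Y)q_Y - 8q_Y.
Leader FOC: 69 - 2q_Y = 0, so q_Y = 69/2.
Then q_E = (118 - 2·(69/2))/4 = 49/4.
Total output Q = 187/4, so price P = 136 - 2·(187/4) = 85/2.

42.50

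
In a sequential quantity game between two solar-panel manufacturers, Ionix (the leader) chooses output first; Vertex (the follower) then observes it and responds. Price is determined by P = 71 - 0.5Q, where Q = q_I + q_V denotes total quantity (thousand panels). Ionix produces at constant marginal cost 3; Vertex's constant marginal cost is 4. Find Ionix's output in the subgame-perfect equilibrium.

Solve by backward induction. Given q_I, the follower Vertex maximises π_V = (71 - (1/2)q_I - (1/2)q_V)q_V - 4q_V.
Setting the follower's marginal profit to zero, 67 - (1/2)q_I - q_V = 0, i.e. q_V = (67 - (1/2)q_I).
The leader anticipates this reaction. Substituting into P = 71 - 0.5Q gives P = 75/2 - (1/4)q_I, so π_I = (75/2 - (1/4)q_I)q_I - 3q_I.
Leader FOC: 69/2 - (1/2)q_I = 0, so q_I = 69.
Then q_V = (67 - (1/2)·69) = 65/2.

69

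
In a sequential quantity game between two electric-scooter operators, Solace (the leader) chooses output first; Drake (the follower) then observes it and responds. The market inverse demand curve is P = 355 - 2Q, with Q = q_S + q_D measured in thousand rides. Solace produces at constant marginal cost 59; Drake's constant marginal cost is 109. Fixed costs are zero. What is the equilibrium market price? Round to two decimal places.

Solve by backward induction. Given q_S, the follower Drake maximises π_D = (355 - 2q_S - 2q_D)q_D - 109q_D.
Setting the follower's marginal profit to zero, 246 - 2q_S - 4q_D = 0, i.e. q_D = (246 - 2q_S)/4.
Solace substitutes q_D(q_S) into its own profit: π_S = q_S(355 - 2q_S - (246 - 2q_S)/2) - 59q_S = (232 - q_S)q_S - 59q_S.
Leader FOC: 173 - 2q_S = 0, so q_S = 173/2.
Then q_D = (246 - 2·(173/2))/4 = 73/4.
Total output Q = 419/4, so price P = 355 - 2·(419/4) = 291/2.

145.50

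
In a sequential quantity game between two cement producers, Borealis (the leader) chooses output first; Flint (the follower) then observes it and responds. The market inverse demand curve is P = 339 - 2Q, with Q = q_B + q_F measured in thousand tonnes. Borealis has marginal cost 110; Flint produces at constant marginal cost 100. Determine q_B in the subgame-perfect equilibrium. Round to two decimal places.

54.75

The follower Flint best-responds to any q_B: π_F = (339 - 2Q)q_F - 100q_F.
Setting the follower's marginal profit to zero, 239 - 2q_B - 4q_F = 0, i.e. q_F = (239 - 2q_B)/4.
The leader anticipates this reaction. Substituting into P = 339 - 2Q gives P = 439/2 - q_B, so π_B = (439/2 - q_B)q_B - 110q_B.
The leader's first-order condition 219/2 - 2q_B = 0 yields q_B = 219/4.
Then q_F = (239 - 2·(219/4))/4 = 259/8.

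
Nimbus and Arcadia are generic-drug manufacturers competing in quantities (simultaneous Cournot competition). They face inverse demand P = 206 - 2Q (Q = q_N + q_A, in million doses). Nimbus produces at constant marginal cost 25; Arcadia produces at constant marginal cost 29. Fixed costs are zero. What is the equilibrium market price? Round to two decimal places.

Nimbus's profit: π_N = (206 - 2Q)q_N - (25q_N). Setting ∂π_N/∂q_N = 0: 181 - 4q_N - 2(q_A) = 0.
Arcadia's first-order condition: 177 - 4q_A - 2(q_N) = 0.
Best responses: q_N = (181 - 2q_A)/4, q_A = (177 - 2q_N)/4.
Solving the pair: q_N = 185/6, q_A = 173/6.
Total output Q = 179/3, so price P = 206 - 2·(179/3) = 260/3.

86.67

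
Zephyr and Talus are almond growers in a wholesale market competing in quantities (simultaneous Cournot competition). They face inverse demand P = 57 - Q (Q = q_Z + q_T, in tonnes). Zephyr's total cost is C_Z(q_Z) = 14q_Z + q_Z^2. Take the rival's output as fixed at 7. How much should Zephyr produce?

With the rival's output fixed at 7, Zephyr's profit is π_Z = (57 - 7 - q_Z)q_Z - (14q_Z + q_Z²) = (50 - q_Z)q_Z - (14q_Z + q_Z²).
∂π_Z/∂q_Z = 36 - 4q_Z = 0, so q_Z = 9.

9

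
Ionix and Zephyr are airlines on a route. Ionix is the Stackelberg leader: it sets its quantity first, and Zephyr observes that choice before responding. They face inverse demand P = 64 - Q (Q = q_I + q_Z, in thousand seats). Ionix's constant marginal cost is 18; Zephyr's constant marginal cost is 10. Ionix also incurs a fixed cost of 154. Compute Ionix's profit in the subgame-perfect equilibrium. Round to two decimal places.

26.50

Solve by backward induction. Given q_I, the follower Zephyr maximises π_Z = (64 - q_I - q_Z)q_Z - 10q_Z.
Follower FOC: 54 - q_I - 2q_Z = 0, so q_Z(q_I) = (54 - q_I)/2.
The leader anticipates this reaction. Substituting into P = 64 - Q gives P = 37 - (1/2)q_I, so π_I = (37 - (1/2)q_I)q_I - 18q_I.
Maximising: ∂π_I/∂q_I = 19 - q_I = 0, giving q_I = 19.
Then q_Z = (54 - 19)/2 = 35/2.
Price P = 64 - 73/2 = 55/2.
Ionix's profit: (55/2 - 18)·19 - 154 = 53/2.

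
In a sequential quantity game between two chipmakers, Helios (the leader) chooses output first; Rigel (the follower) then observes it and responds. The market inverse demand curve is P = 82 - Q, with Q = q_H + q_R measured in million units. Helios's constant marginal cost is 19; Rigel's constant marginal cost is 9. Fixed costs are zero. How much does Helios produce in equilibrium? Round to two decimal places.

Solve by backward induction. Given q_H, the follower Rigel maximises π_R = (82 - q_H - q_R)q_R - 9q_R.
∂π_R/∂q_R = 73 - q_H - 2q_R = 0 gives the reaction function q_R = (73 - q_H)/2.
Helios substitutes q_R(q_H) into its own profit: π_H = q_H(82 - q_H - (73 - q_H)/2) - 19q_H = (91/2 - (1/2)q_H)q_H - 19q_H.
Leader FOC: 53/2 - q_H = 0, so q_H = 53/2.
Then q_R = (73 - 53/2)/2 = 93/4.

26.50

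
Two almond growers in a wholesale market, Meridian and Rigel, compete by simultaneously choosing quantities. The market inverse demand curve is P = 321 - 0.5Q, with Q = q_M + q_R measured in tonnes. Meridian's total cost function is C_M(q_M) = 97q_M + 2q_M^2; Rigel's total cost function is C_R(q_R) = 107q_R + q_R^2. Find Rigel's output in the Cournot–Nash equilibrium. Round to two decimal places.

64.95

Meridian's profit: π_M = (321 - 0.5Q)q_M - (97q_M + 2q_M²). Setting ∂π_M/∂q_M = 0: 224 - 5q_M - (1/2)(q_R) = 0.
Rigel's profit: π_R = (321 - 0.5Q)q_R - (107q_R + q_R²). Setting ∂π_R/∂q_R = 0: 214 - 3q_R - (1/2)(q_M) = 0.
Best responses: q_M = (224 - (1/2)q_R)/5, q_R = (214 - (1/2)q_M)/3.
Solving the pair: q_M = 38.3051, q_R = 64.9492.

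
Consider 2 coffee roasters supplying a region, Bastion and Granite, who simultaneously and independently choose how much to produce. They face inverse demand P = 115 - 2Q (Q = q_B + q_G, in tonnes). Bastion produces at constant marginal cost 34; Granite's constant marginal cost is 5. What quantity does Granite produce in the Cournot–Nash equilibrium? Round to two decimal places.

Bastion's profit: π_B = (115 - 2Q)q_B - (34q_B). Setting ∂π_B/∂q_B = 0: 81 - 4q_B - 2(q_G) = 0.
Granite's profit: π_G = (115 - 2Q)q_G - (5q_G). Setting ∂π_G/∂q_G = 0: 110 - 4q_G - 2(q_B) = 0.
Best responses: q_B = (81 - 2q_G)/4, q_G = (110 - 2q_B)/4.
Substituting one into the other gives q_B = 26/3 and q_G = 139/6.

23.17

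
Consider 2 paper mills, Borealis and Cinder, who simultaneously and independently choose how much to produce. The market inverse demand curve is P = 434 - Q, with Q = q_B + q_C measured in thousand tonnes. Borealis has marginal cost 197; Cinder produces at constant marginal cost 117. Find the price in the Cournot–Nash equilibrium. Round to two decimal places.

Borealis's profit: π_B = (434 - Q)q_B - (197q_B). Setting ∂π_B/∂q_B = 0: 237 - 2q_B - (q_C) = 0.
Cinder's profit: π_C = (434 - Q)q_C - (117q_C). Setting ∂π_C/∂q_C = 0: 317 - 2q_C - (q_B) = 0.
Best responses: q_B = (237 - q_C)/2, q_C = (317 - q_B)/2.
Solving the pair: q_B = 157/3, q_C = 397/3.
Total output Q = 554/3, so price P = 434 - 554/3 = 748/3.

249.33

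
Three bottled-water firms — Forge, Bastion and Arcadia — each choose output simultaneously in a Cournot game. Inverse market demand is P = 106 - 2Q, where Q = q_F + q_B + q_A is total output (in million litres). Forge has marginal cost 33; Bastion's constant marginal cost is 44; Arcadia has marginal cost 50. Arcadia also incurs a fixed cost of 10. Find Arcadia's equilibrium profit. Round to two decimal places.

Forge's profit: π_F = (106 - 2Q)q_F - (33q_F). Setting ∂π_F/∂q_F = 0: 73 - 4q_F - 2(q_B + q_A) = 0.
Bastion's profit: π_B = (106 - 2Q)q_B - (44q_B). Setting ∂π_B/∂q_B = 0: 62 - 4q_B - 2(q_F + q_A) = 0.
Arcadia's profit: π_A = (106 - 2Q)q_A - (50q_A). Setting ∂π_A/∂q_A = 0: 56 - 4q_A - 2(q_F + q_B) = 0.
Summing all 3 equations gives 191 − 8Q = 0, hence Q = 191/8.
Back-substituting: q_F = (73 − 191/4)/2 = 101/8, q_B = (62 − 191/4)/2 = 57/8, q_A = (56 − 191/4)/2 = 33/8.
Price P = 106 - 2·(191/8) = 233/4.
Arcadia's profit: (233/4 - 50)·(33/8) - 10 = 769/32.

24.03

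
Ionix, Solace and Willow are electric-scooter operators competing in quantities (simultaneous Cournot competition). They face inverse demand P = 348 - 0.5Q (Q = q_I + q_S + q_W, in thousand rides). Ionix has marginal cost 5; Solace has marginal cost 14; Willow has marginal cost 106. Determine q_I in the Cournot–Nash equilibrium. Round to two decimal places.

226.50

Ionix's profit: π_I = (348 - 0.5Q)q_I - (5q_I). Setting ∂π_I/∂q_I = 0: 343 - q_I - (1/2)(q_S + q_W) = 0.
Solace's profit: π_S = (348 - 0.5Q)q_S - (14q_S). Setting ∂π_S/∂q_S = 0: 334 - q_S - (1/2)(q_I + q_W) = 0.
Willow's profit: π_W = (348 - 0.5Q)q_W - (106q_W). Setting ∂π_W/∂q_W = 0: 242 - q_W - (1/2)(q_I + q_S) = 0.
Adding the 3 conditions: 919 − Q − Q = 0, i.e. Q = 919/2.
Back-substituting: q_I = (343 − 919/4)/(1/2) = 453/2, q_S = (334 − 919/4)/(1/2) = 417/2, q_W = (242 − 919/4)/(1/2) = 49/2.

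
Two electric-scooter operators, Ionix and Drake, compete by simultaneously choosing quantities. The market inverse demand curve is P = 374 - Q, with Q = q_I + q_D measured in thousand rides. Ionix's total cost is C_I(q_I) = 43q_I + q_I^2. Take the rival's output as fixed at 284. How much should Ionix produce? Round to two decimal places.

11.75

With the rival's output fixed at 284, Ionix's profit is π_I = (374 - 284 - q_I)q_I - (43q_I + q_I²) = (90 - q_I)q_I - (43q_I + q_I²).
∂π_I/∂q_I = 47 - 4q_I = 0, so q_I = 47/4.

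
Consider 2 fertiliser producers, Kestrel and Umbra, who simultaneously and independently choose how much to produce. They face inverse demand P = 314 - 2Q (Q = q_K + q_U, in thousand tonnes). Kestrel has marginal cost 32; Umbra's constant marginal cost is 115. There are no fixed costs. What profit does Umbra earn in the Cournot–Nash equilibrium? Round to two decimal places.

747.56

Kestrel's profit: π_K = (314 - 2Q)q_K - (32q_K). Setting ∂π_K/∂q_K = 0: 282 - 4q_K - 2(q_U) = 0.
Umbra's profit: π_U = (314 - 2Q)q_U - (115q_U). Setting ∂π_U/∂q_U = 0: 199 - 4q_U - 2(q_K) = 0.
Rearranging gives the reaction functions q_K = (282 - 2q_U)/4 and q_U = (199 - 2q_K)/4.
Solving the pair: q_K = 365/6, q_U = 58/3.
Price P = 314 - 2·(481/6) = 461/3.
Umbra's profit: (461/3 - 115)·(58/3) = 747.5556.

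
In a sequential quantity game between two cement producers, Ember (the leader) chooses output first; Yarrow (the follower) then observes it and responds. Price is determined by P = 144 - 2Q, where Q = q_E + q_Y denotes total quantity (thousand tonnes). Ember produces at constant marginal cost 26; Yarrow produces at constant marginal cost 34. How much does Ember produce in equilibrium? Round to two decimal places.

31.50

Solve by backward induction. Given q_E, the follower Yarrow maximises π_Y = (144 - 2q_E - 2q_Y)q_Y - 34q_Y.
∂π_Y/∂q_Y = 110 - 2q_E - 4q_Y = 0 gives the reaction function q_Y = (110 - 2q_E)/4.
Ember substitutes q_Y(q_E) into its own profit: π_E = q_E(144 - 2q_E - (110 - 2q_E)/2) - 26q_E = (89 - q_E)q_E - 26q_E.
Maximising: ∂π_E/∂q_E = 63 - 2q_E = 0, giving q_E = 63/2.
Then q_Y = (110 - 2·(63/2))/4 = 47/4.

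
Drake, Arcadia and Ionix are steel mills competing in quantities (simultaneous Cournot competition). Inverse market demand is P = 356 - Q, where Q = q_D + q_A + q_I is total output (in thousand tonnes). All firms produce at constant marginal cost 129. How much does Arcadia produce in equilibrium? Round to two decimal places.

56.75

A representative firm's profit is π_i = q_i(356 - Q) - 129q_i.
First-order condition (treating rivals' output as given): 227 - 2q_i - Σ_{j≠i} q_j = 0.
With identical firms every q_j equals q_i, so Σ_{j≠i} q_j = 2q_i and 227 = 4q_i, giving q_i = 227/4.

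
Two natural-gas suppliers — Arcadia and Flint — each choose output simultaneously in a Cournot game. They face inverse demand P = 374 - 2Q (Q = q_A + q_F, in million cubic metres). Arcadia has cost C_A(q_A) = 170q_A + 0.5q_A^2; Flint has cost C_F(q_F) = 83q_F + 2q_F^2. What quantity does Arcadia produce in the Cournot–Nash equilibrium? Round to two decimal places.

29.17

Arcadia's profit: π_A = (374 - 2Q)q_A - (170q_A + (1/2)q_A²). Setting ∂π_A/∂q_A = 0: 204 - 5q_A - 2(q_F) = 0.
Flint's profit: π_F = (374 - 2Q)q_F - (83q_F + 2q_F²). Setting ∂π_F/∂q_F = 0: 291 - 8q_F - 2(q_A) = 0.
Rearranging gives the reaction functions q_A = (204 - 2q_F)/5 and q_F = (291 - 2q_A)/8.
Substituting one into the other gives q_A = 175/6 and q_F = 349/12.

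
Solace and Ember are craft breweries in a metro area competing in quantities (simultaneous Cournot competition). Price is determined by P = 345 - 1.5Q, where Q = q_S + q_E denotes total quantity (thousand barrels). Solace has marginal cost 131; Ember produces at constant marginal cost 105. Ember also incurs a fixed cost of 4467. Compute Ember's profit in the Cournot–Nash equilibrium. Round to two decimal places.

774.19

Solace's profit: π_S = (345 - 1.5Q)q_S - (131q_S). Setting ∂π_S/∂q_S = 0: 214 - 3q_S - (3/2)(q_E) = 0.
Ember's profit: π_E = (345 - 1.5Q)q_E - (105q_E). Setting ∂π_E/∂q_E = 0: 240 - 3q_E - (3/2)(q_S) = 0.
Rearranging gives the reaction functions q_S = (214 - (3/2)q_E)/3 and q_E = (240 - (3/2)q_S)/3.
Substituting one into the other gives q_S = 376/9 and q_E = 532/9.
Price P = 345 - (3/2)·(908/9) = 581/3.
Ember's profit: (581/3 - 105)·(532/9) - 4467 = 774.1852.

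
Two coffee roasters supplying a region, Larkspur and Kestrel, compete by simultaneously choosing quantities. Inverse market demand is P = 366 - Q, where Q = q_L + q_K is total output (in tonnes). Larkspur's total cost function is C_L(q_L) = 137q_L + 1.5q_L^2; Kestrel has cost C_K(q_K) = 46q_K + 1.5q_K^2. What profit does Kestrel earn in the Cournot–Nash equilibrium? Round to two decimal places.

Larkspur's profit: π_L = (366 - Q)q_L - (137q_L + (3/2)q_L²). Setting ∂π_L/∂q_L = 0: 229 - 5q_L - (q_K) = 0.
Kestrel's profit: π_K = (366 - Q)q_K - (46q_K + (3/2)q_K²). Setting ∂π_K/∂q_K = 0: 320 - 5q_K - (q_L) = 0.
So q_L = (229 - q_K)/5 and q_K = (320 - q_L)/5.
Substituting one into the other gives q_L = 275/8 and q_K = 457/8.
Price P = 366 - 183/2 = 549/2.
Kestrel's profit: (549/2)·(457/8) - 46·(457/8) - (3/2)(457/8)² = 8158.1641.

8158.16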